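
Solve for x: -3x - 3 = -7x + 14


Starting with: -3x - 3 = -7x + 14
Move all x terms to left: (-3 + 7)x = 14 + 3
Simplify: 4x = 17
Divide both sides by 4: x = 17/4

x = 17/4


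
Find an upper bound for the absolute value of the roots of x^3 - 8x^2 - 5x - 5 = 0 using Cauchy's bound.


Cauchy's bound: all roots r satisfy |r| <= 1 + max(|a_i/a_n|) for i = 0,...,n-1
where a_n is the leading coefficient.

Coefficients: [1, -8, -5, -5]
Leading coefficient a_n = 1
Ratios |a_i/a_n|: 8, 5, 5
Maximum ratio: 8
Cauchy's bound: |r| <= 1 + 8 = 9

Upper bound = 9


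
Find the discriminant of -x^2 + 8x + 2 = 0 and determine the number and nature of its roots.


For ax^2 + bx + c = 0, discriminant D = b^2 - 4ac
Here a = -1, b = 8, c = 2
D = (8)^2 - 4(-1)(2) = 64 + 8 = 72

D = 72 > 0 but not a perfect square
The equation has 2 distinct real irrational roots.

Discriminant = 72, 2 distinct real irrational roots


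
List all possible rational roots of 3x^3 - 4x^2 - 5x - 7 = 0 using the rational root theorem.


Rational root theorem: possible roots are ±p/q where:
  p divides the constant term (-7): p ∈ {1, 7}
  q divides the leading coefficient (3): q ∈ {1, 3}

All possible rational roots: -7, -7/3, -1, -1/3, 1/3, 1, 7/3, 7

-7, -7/3, -1, -1/3, 1/3, 1, 7/3, 7


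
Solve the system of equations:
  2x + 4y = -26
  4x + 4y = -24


Using Cramer's rule:
Determinant D = (2)(4) - (4)(4) = 8 - 16 = -8
Dx = (-26)(4) - (-24)(4) = -104 + 96 = -8
Dy = (2)(-24) - (4)(-26) = -48 + 104 = 56
x = Dx/D = -8/-8 = 1
y = Dy/D = 56/-8 = -7

x = 1, y = -7


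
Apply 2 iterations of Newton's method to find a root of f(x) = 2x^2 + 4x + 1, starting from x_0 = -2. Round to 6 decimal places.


Newton's method: x_(n+1) = x_n - f(x_n)/f'(x_n)
f(x) = 2x^2 + 4x + 1
f'(x) = 4x + 4

Iteration 1:
  f(-2.000000) = 1.000000
  f'(-2.000000) = -4.000000
  x_1 = -2.000000 - (1.000000)/(-4.000000) = -1.750000

Iteration 2:
  f(-1.750000) = 0.125000
  f'(-1.750000) = -3.000000
  x_2 = -1.750000 - (0.125000)/(-3.000000) = -1.708333

x_2 = -1.708333


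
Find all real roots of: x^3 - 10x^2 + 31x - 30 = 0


Let p(x) = x^3 - 10x^2 + 31x - 30. By the rational root theorem (leading coefficient 1), any rational root is an integer divisor of 30: try ±1, ±2, ... in turn.
Test x = 1: value = -8 ≠ 0.
Test x = -1: value = -72 ≠ 0.
Test x = 2: value = 0 ✓, so (x - 2) is a factor.
Synthetic division by (x - 2): bring down 1; 1(2) - 10 = -8; (-8)(2) + 31 = 15; 15(2) - 30 = 0 → quotient x^2 - 8x + 15, remainder 0.
Solve the quadratic x^2 - 8x + 15 = 0: discriminant = (-8)^2 - 4(1)(15) = 64 - 60 = 4.
sqrt(4) = 2, so x = (8 ± 2)/2: x = 5 or x = 3.

x = 2, x = 3, x = 5


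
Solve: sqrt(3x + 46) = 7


Square both sides: 3x + 46 = 7^2 = 49
3x = 49 - 46 = 3
x = 1
Check: sqrt(3*1 + 46) = sqrt(49) = 7 ✓

x = 1


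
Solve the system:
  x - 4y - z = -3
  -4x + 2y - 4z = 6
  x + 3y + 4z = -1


Using Cramer's rule. Expand each determinant along the first row.
D  = 1*[2*4 - (-4)*3] - (-4)*[(-4)*4 - (-4)*1] + (-1)*[(-4)*3 - 2*1]
  = 1*(20) - (-4)*(-12) + (-1)*(-14) = -14
Dx = (-3)*[2*4 - (-4)*3] - (-4)*[6*4 - (-4)*(-1)] + (-1)*[6*3 - 2*(-1)]
  = (-3)*(20) - (-4)*(20) + (-1)*(20) = 0
Dy = 1*[6*4 - (-4)*(-1)] - (-3)*[(-4)*4 - (-4)*1] + (-1)*[(-4)*(-1) - 6*1]
  = 1*(20) - (-3)*(-12) + (-1)*(-2) = -14
Dz = 1*[2*(-1) - 6*3] - (-4)*[(-4)*(-1) - 6*1] + (-3)*[(-4)*3 - 2*1]
  = 1*(-20) - (-4)*(-2) + (-3)*(-14) = 14
x = Dx/D = 0/-14 = 0, y = Dy/D = -14/-14 = 1, z = Dz/D = 14/-14 = -1
Check eq1: (1)(0) + (-4)(1) + (-1)(-1) = -3 = -3 ✓
Check eq2: (-4)(0) + (2)(1) + (-4)(-1) = 6 = 6 ✓
Check eq3: (1)(0) + (3)(1) + (4)(-1) = -1 = -1 ✓

x = 0, y = 1, z = -1


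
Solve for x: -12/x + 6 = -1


Subtract 6 from both sides: -12/x = -7
Multiply both sides by x: -12 = -7 * x
Divide by -7: x = 12/7

x = 12/7


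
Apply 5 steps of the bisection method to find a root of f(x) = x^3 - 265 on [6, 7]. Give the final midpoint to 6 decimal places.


f(x) = x^3 - 265
f(6) = -49 < 0
f(7) = 78 > 0

Step 1: midpoint = (6.000000 + 7.000000)/2 = 6.500000
  f(6.500000) = 9.625000
  f(mid) > 0, so root is in [6.000000, 6.500000]

Step 2: midpoint = (6.000000 + 6.500000)/2 = 6.250000
  f(6.250000) = -20.859375
  f(mid) < 0, so root is in [6.250000, 6.500000]

Step 3: midpoint = (6.250000 + 6.500000)/2 = 6.375000
  f(6.375000) = -5.916016
  f(mid) < 0, so root is in [6.375000, 6.500000]

Step 4: midpoint = (6.375000 + 6.500000)/2 = 6.437500
  f(6.437500) = 1.779053
  f(mid) > 0, so root is in [6.375000, 6.437500]

Step 5: midpoint = (6.375000 + 6.437500)/2 = 6.406250
  f(6.406250) = -2.087250
  f(mid) < 0, so root is in [6.406250, 6.437500]

midpoint = 6.406250


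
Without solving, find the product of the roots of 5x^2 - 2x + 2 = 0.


By Vieta's formulas for ax^2 + bx + c = 0:
  Sum of roots = -b/a
  Product of roots = c/a

Here a = 5, b = -2, c = 2
Sum = -(-2)/5 = 2/5
Product = 2/5 = 2/5

Product = 2/5


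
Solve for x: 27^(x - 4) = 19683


Express both sides with the same base.
19683 = 27^3
Since the bases match, equate exponents: x - 4 = 3
So x = 3 - (-4) = 7

x = 7


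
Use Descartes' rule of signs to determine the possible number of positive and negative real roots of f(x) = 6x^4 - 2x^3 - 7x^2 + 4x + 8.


Descartes' rule of signs:

For positive roots, count sign changes in f(x) = 6x^4 - 2x^3 - 7x^2 + 4x + 8:
Signs of coefficients: +, -, -, +, +
Number of sign changes: 2
Possible positive real roots: 2, 0

For negative roots, examine f(-x) = 6x^4 + 2x^3 - 7x^2 - 4x + 8:
Signs of coefficients: +, +, -, -, +
Number of sign changes: 2
Possible negative real roots: 2, 0

Positive roots: 2 or 0; Negative roots: 2 or 0


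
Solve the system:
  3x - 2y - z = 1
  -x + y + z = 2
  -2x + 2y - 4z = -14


Using Cramer's rule. Expand each determinant along the first row.
D  = 3*[1*(-4) - 1*2] - (-2)*[(-1)*(-4) - 1*(-2)] + (-1)*[(-1)*2 - 1*(-2)]
  = 3*(-6) - (-2)*(6) + (-1)*(0) = -6
Dx = 1*[1*(-4) - 1*2] - (-2)*[2*(-4) - 1*(-14)] + (-1)*[2*2 - 1*(-14)]
  = 1*(-6) - (-2)*(6) + (-1)*(18) = -12
Dy = 3*[2*(-4) - 1*(-14)] - 1*[(-1)*(-4) - 1*(-2)] + (-1)*[(-1)*(-14) - 2*(-2)]
  = 3*(6) - 1*(6) + (-1)*(18) = -6
Dz = 3*[1*(-14) - 2*2] - (-2)*[(-1)*(-14) - 2*(-2)] + 1*[(-1)*2 - 1*(-2)]
  = 3*(-18) - (-2)*(18) + 1*(0) = -18
x = Dx/D = -12/-6 = 2, y = Dy/D = -6/-6 = 1, z = Dz/D = -18/-6 = 3
Check eq1: (3)(2) + (-2)(1) + (-1)(3) = 1 = 1 ✓
Check eq2: (-1)(2) + (1)(1) + (1)(3) = 2 = 2 ✓
Check eq3: (-2)(2) + (2)(1) + (-4)(3) = -14 = -14 ✓

x = 2, y = 1, z = 3


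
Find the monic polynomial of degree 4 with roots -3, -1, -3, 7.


A monic polynomial with roots -3, -1, -3, 7 is:
p(x) = (x + 3)(x + 1)(x + 3)(x - 7)
After multiplying by (x + 3): x + 3
After multiplying by (x + 1): x^2 + 4x + 3
After multiplying by (x + 3): x^3 + 7x^2 + 15x + 9
After multiplying by (x - 7): x^4 - 34x^2 - 96x - 63

x^4 - 34x^2 - 96x - 63


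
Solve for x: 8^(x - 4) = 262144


Express both sides with the same base.
262144 = 8^6
Since the bases match, equate exponents: x - 4 = 6
So x = 6 - (-4) = 10

x = 10


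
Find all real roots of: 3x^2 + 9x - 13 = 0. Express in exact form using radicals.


Using the quadratic formula: x = (-b ± sqrt(b^2 - 4ac)) / (2a)
Here a = 3, b = 9, c = -13
Discriminant = b^2 - 4ac = 9^2 - 4(3)(-13) = 81 + 156 = 237
Since discriminant = 237 > 0, there are two real roots.
x = (-9 ± sqrt(237)) / 6
Numerically: x ≈ 1.0658 or x ≈ -4.0658

x = (-9 + sqrt(237)) / 6 or x = (-9 - sqrt(237)) / 6


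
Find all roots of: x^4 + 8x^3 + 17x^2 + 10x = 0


The constant term is 0, so x = 0 is a root. Factor out x:
  x^3 + 8x^2 + 17x + 10 = 0
Let p(x) = x^3 + 8x^2 + 17x + 10. By the rational root theorem (leading coefficient 1), any rational root is an integer divisor of 10: try ±1, ±2, ... in turn.
Test x = 1: value = 36 ≠ 0.
Test x = -1: value = 0 ✓, so (x + 1) is a factor.
Synthetic division by (x + 1): bring down 1; 1(-1) + 8 = 7; 7(-1) + 17 = 10; 10(-1) + 10 = 0 → quotient x^2 + 7x + 10, remainder 0.
Solve the quadratic x^2 + 7x + 10 = 0: discriminant = 7^2 - 4(1)(10) = 49 - 40 = 9.
sqrt(9) = 3, so x = (-7 ± 3)/2: x = -2 or x = -5.
Collecting all roots found:

x = -5, x = -2, x = -1, x = 0


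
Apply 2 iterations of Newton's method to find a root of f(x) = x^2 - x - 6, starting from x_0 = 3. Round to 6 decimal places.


Newton's method: x_(n+1) = x_n - f(x_n)/f'(x_n)
f(x) = x^2 - x - 6
f'(x) = 2x - 1

Iteration 1:
  f(3.000000) = 0.000000
  f'(3.000000) = 5.000000
  x_1 = 3.000000 - (0.000000)/(5.000000) = 3.000000

Iteration 2:
  f(3.000000) = 0.000000
  f'(3.000000) = 5.000000
  x_2 = 3.000000 - (0.000000)/(5.000000) = 3.000000

x_2 = 3.000000


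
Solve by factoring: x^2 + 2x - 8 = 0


We need two numbers that multiply to -8 and add to 2.
Those numbers are -2 and 4 (since (-2) * 4 = -8 and (-2) + 4 = 2).
So x^2 + 2x - 8 = (x - 2)(x + 4) = 0
Setting each factor to zero: x = 2 or x = -4

x = -4, x = 2


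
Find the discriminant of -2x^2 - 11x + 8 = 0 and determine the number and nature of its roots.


For ax^2 + bx + c = 0, discriminant D = b^2 - 4ac
Here a = -2, b = -11, c = 8
D = (-11)^2 - 4(-2)(8) = 121 + 64 = 185

D = 185 > 0 but not a perfect square
The equation has 2 distinct real irrational roots.

Discriminant = 185, 2 distinct real irrational roots


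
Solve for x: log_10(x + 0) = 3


Convert to exponential form: x + 0 = 10^3 = 1000
x = 1000 - 0 = 1000
Check: log_10(1000 + 0) = log_10(1000) = log_10(1000) = 3 ✓

x = 1000


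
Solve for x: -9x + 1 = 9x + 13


Starting with: -9x + 1 = 9x + 13
Move all x terms to left: (-9 - 9)x = 13 - 1
Simplify: -18x = 12
Divide both sides by -18: x = -2/3

x = -2/3


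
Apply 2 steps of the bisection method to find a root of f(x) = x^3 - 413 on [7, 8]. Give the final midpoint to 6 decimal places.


f(x) = x^3 - 413
f(7) = -70 < 0
f(8) = 99 > 0

Step 1: midpoint = (7.000000 + 8.000000)/2 = 7.500000
  f(7.500000) = 8.875000
  f(mid) > 0, so root is in [7.000000, 7.500000]

Step 2: midpoint = (7.000000 + 7.500000)/2 = 7.250000
  f(7.250000) = -31.921875
  f(mid) < 0, so root is in [7.250000, 7.500000]

midpoint = 7.250000


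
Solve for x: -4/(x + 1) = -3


Multiply both sides by (x + 1): -4 = -3(x + 1)
Distribute: -4 = -3x - 3
-3x = -4 + 3 = -1
x = 1/3

x = 1/3


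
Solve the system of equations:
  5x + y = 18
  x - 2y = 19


Using Cramer's rule:
Determinant D = (5)(-2) - (1)(1) = -10 - 1 = -11
Dx = (18)(-2) - (19)(1) = -36 - 19 = -55
Dy = (5)(19) - (1)(18) = 95 - 18 = 77
x = Dx/D = -55/-11 = 5
y = Dy/D = 77/-11 = -7

x = 5, y = -7


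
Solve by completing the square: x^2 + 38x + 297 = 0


Start: x^2 + 38x + 297 = 0
Move constant: x^2 + 38x = -297
Half of 38 is 19, squared is 361
Add 361 to both sides: x^2 + 38x + 361 = 64
(x + 19)^2 = 64
x + 19 = ±8
x = -19 + 8 = -11 or x = -19 - 8 = -27

x = -27, x = -11


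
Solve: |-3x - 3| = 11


An absolute value equation |expr| = 11 gives two cases:
Case 1: -3x - 3 = 11
  -3x = 14, so x = -14/3
Case 2: -3x - 3 = -11
  -3x = -8, so x = 8/3

x = -14/3, x = 8/3


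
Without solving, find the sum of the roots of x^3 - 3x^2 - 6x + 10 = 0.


By Vieta's formulas for x^3 + bx^2 + cx + d = 0:
  r1 + r2 + r3 = -b/a = 3
  r1*r2 + r1*r3 + r2*r3 = c/a = -6
  r1*r2*r3 = -d/a = -10


Sum = 3


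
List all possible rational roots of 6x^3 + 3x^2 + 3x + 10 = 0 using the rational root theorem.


Rational root theorem: possible roots are ±p/q where:
  p divides the constant term (10): p ∈ {1, 2, 5, 10}
  q divides the leading coefficient (6): q ∈ {1, 2, 3, 6}

All possible rational roots: -10, -5, -10/3, -5/2, -2, -5/3, -1, -5/6, -2/3, -1/2, -1/3, -1/6, 1/6, 1/3, 1/2, 2/3, 5/6, 1, 5/3, 2, 5/2, 10/3, 5, 10

-10, -5, -10/3, -5/2, -2, -5/3, -1, -5/6, -2/3, -1/2, -1/3, -1/6, 1/6, 1/3, 1/2, 2/3, 5/6, 1, 5/3, 2, 5/2, 10/3, 5, 10


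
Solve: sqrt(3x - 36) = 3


Square both sides: 3x - 36 = 3^2 = 9
3x = 9 + 36 = 45
x = 15
Check: sqrt(3*15 - 36) = sqrt(9) = 3 ✓

x = 15


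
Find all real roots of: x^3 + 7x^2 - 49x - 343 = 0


Let p(x) = x^3 + 7x^2 - 49x - 343. By the rational root theorem (leading coefficient 1), any rational root is an integer divisor of 343: try ±1, ±2, ... in turn.
Test x = 1: value = -384 ≠ 0.
Test x = -1: value = -288 ≠ 0.
Test x = 7: value = 0 ✓, so (x - 7) is a factor.
Synthetic division by (x - 7): bring down 1; 1(7) + 7 = 14; 14(7) - 49 = 49; 49(7) - 343 = 0 → quotient x^2 + 14x + 49, remainder 0.
Solve the quadratic x^2 + 14x + 49 = 0: discriminant = 14^2 - 4(1)(49) = 196 - 196 = 0.
Discriminant = 0, so a double root: x = -14/2 = -7.

x = -7 (multiplicity 2), x = 7


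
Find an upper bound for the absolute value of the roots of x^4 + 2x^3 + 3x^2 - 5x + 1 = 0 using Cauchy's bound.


Cauchy's bound: all roots r satisfy |r| <= 1 + max(|a_i/a_n|) for i = 0,...,n-1
where a_n is the leading coefficient.

Coefficients: [1, 2, 3, -5, 1]
Leading coefficient a_n = 1
Ratios |a_i/a_n|: 2, 3, 5, 1
Maximum ratio: 5
Cauchy's bound: |r| <= 1 + 5 = 6

Upper bound = 6


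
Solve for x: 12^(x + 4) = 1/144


Express both sides with the same base.
1/144 = 12^(-2)
Since the bases match, equate exponents: x + 4 = -2
So x = -2 - (4) = -6

x = -6


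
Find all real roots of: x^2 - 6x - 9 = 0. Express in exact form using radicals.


Using the quadratic formula: x = (-b ± sqrt(b^2 - 4ac)) / (2a)
Here a = 1, b = -6, c = -9
Discriminant = b^2 - 4ac = (-6)^2 - 4(1)(-9) = 36 + 36 = 72
Since discriminant = 72 > 0, there are two real roots.
x = (6 ± 6*sqrt(2)) / 2
Simplifying: x = 3 ± 3*sqrt(2)
Numerically: x ≈ 7.2426 or x ≈ -1.2426

x = 3 + 3*sqrt(2) or x = 3 - 3*sqrt(2)


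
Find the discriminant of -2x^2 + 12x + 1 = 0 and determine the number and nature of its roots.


For ax^2 + bx + c = 0, discriminant D = b^2 - 4ac
Here a = -2, b = 12, c = 1
D = (12)^2 - 4(-2)(1) = 144 + 8 = 152

D = 152 > 0 but not a perfect square
The equation has 2 distinct real irrational roots.

Discriminant = 152, 2 distinct real irrational roots


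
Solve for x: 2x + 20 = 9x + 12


Starting with: 2x + 20 = 9x + 12
Move all x terms to left: (2 - 9)x = 12 - 20
Simplify: -7x = -8
Divide both sides by -7: x = 8/7

x = 8/7


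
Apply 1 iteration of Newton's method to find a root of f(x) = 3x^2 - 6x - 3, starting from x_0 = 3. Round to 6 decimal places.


Newton's method: x_(n+1) = x_n - f(x_n)/f'(x_n)
f(x) = 3x^2 - 6x - 3
f'(x) = 6x - 6

Iteration 1:
  f(3.000000) = 6.000000
  f'(3.000000) = 12.000000
  x_1 = 3.000000 - (6.000000)/(12.000000) = 2.500000

x_1 = 2.500000


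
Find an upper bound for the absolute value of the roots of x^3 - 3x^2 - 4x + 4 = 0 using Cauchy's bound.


Cauchy's bound: all roots r satisfy |r| <= 1 + max(|a_i/a_n|) for i = 0,...,n-1
where a_n is the leading coefficient.

Coefficients: [1, -3, -4, 4]
Leading coefficient a_n = 1
Ratios |a_i/a_n|: 3, 4, 4
Maximum ratio: 4
Cauchy's bound: |r| <= 1 + 4 = 5

Upper bound = 5


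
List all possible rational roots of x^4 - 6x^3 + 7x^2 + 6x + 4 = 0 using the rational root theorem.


Rational root theorem: possible roots are ±p/q where:
  p divides the constant term (4): p ∈ {1, 2, 4}
  q divides the leading coefficient (1): q ∈ {1}

All possible rational roots: -4, -2, -1, 1, 2, 4

-4, -2, -1, 1, 2, 4


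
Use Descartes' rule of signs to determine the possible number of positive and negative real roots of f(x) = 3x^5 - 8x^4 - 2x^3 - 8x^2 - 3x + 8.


Descartes' rule of signs:

For positive roots, count sign changes in f(x) = 3x^5 - 8x^4 - 2x^3 - 8x^2 - 3x + 8:
Signs of coefficients: +, -, -, -, -, +
Number of sign changes: 2
Possible positive real roots: 2, 0

For negative roots, examine f(-x) = -3x^5 - 8x^4 + 2x^3 - 8x^2 + 3x + 8:
Signs of coefficients: -, -, +, -, +, +
Number of sign changes: 3
Possible negative real roots: 3, 1

Positive roots: 2 or 0; Negative roots: 3 or 1


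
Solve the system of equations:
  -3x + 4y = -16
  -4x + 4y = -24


Using Cramer's rule:
Determinant D = (-3)(4) - (-4)(4) = -12 + 16 = 4
Dx = (-16)(4) - (-24)(4) = -64 + 96 = 32
Dy = (-3)(-24) - (-4)(-16) = 72 - 64 = 8
x = Dx/D = 32/4 = 8
y = Dy/D = 8/4 = 2

x = 8, y = 2


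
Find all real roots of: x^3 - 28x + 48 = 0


Let p(x) = x^3 - 28x + 48. By the rational root theorem (leading coefficient 1), any rational root is an integer divisor of 48: try ±1, ±2, ... in turn.
Test x = 1: value = 21 ≠ 0.
Test x = -1: value = 75 ≠ 0.
Test x = 2: value = 0 ✓, so (x - 2) is a factor.
Synthetic division by (x - 2): bring down 1; 1(2) + 0 = 2; 2(2) - 28 = -24; (-24)(2) + 48 = 0 → quotient x^2 + 2x - 24, remainder 0.
Solve the quadratic x^2 + 2x - 24 = 0: discriminant = 2^2 - 4(1)(-24) = 4 + 96 = 100.
sqrt(100) = 10, so x = (-2 ± 10)/2: x = 4 or x = -6.

x = -6, x = 2, x = 4


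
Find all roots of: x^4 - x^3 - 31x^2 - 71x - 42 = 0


Let p(x) = x^4 - x^3 - 31x^2 - 71x - 42. By the rational root theorem (leading coefficient 1), any rational root is an integer divisor of 42: try ±1, ±2, ... in turn.
Test x = 1: value = -144 ≠ 0.
Test x = -1: value = 0 ✓, so (x + 1) is a factor.
Synthetic division by (x + 1): bring down 1; 1(-1) - 1 = -2; (-2)(-1) - 31 = -29; (-29)(-1) - 71 = -42; (-42)(-1) - 42 = 0 → quotient x^3 - 2x^2 - 29x - 42, remainder 0.
Continue with the quotient x^3 - 2x^2 - 29x - 42 (candidates must divide 42; re-test x = -1 first in case it repeats).
Test x = -1: value = -16 ≠ 0.
Test x = 2: value = -100 ≠ 0.
Test x = -2: value = 0 ✓, so (x + 2) is a factor.
Synthetic division by (x + 2): bring down 1; 1(-2) - 2 = -4; (-4)(-2) - 29 = -21; (-21)(-2) - 42 = 0 → quotient x^2 - 4x - 21, remainder 0.
Solve the quadratic x^2 - 4x - 21 = 0: discriminant = (-4)^2 - 4(1)(-21) = 16 + 84 = 100.
sqrt(100) = 10, so x = (4 ± 10)/2: x = 7 or x = -3.
Collecting all roots found:

x = -3, x = -2, x = -1, x = 7


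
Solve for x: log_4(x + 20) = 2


Convert to exponential form: x + 20 = 4^2 = 16
x = 16 - 20 = -4
Check: log_4(-4 + 20) = log_4(16) = log_4(16) = 2 ✓

x = -4


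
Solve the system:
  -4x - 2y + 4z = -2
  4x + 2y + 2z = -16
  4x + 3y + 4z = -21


Using Cramer's rule. Expand each determinant along the first row.
D  = (-4)*[2*4 - 2*3] - (-2)*[4*4 - 2*4] + 4*[4*3 - 2*4]
  = (-4)*(2) - (-2)*(8) + 4*(4) = 24
Dx = (-2)*[2*4 - 2*3] - (-2)*[(-16)*4 - 2*(-21)] + 4*[(-16)*3 - 2*(-21)]
  = (-2)*(2) - (-2)*(-22) + 4*(-6) = -72
Dy = (-4)*[(-16)*4 - 2*(-21)] - (-2)*[4*4 - 2*4] + 4*[4*(-21) - (-16)*4]
  = (-4)*(-22) - (-2)*(8) + 4*(-20) = 24
Dz = (-4)*[2*(-21) - (-16)*3] - (-2)*[4*(-21) - (-16)*4] + (-2)*[4*3 - 2*4]
  = (-4)*(6) - (-2)*(-20) + (-2)*(4) = -72
x = Dx/D = -72/24 = -3, y = Dy/D = 24/24 = 1, z = Dz/D = -72/24 = -3
Check eq1: (-4)(-3) + (-2)(1) + (4)(-3) = -2 = -2 ✓
Check eq2: (4)(-3) + (2)(1) + (2)(-3) = -16 = -16 ✓
Check eq3: (4)(-3) + (3)(1) + (4)(-3) = -21 = -21 ✓

x = -3, y = 1, z = -3


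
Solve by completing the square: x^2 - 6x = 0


Start: x^2 - 6x + 0 = 0
Move constant: x^2 - 6x = 0
Half of -6 is -3, squared is 9
Add 9 to both sides: x^2 - 6x + 9 = 9
(x - 3)^2 = 9
x - 3 = ±3
x = 3 + 3 = 6 or x = 3 - 3 = 0

x = 0, x = 6


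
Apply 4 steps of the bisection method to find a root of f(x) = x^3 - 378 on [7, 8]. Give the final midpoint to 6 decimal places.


f(x) = x^3 - 378
f(7) = -35 < 0
f(8) = 134 > 0

Step 1: midpoint = (7.000000 + 8.000000)/2 = 7.500000
  f(7.500000) = 43.875000
  f(mid) > 0, so root is in [7.000000, 7.500000]

Step 2: midpoint = (7.000000 + 7.500000)/2 = 7.250000
  f(7.250000) = 3.078125
  f(mid) > 0, so root is in [7.000000, 7.250000]

Step 3: midpoint = (7.000000 + 7.250000)/2 = 7.125000
  f(7.125000) = -16.294922
  f(mid) < 0, so root is in [7.125000, 7.250000]

Step 4: midpoint = (7.125000 + 7.250000)/2 = 7.187500
  f(7.187500) = -6.692627
  f(mid) < 0, so root is in [7.187500, 7.250000]

midpoint = 7.187500


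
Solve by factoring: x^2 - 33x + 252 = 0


We need two numbers that multiply to 252 and add to -33.
Those numbers are -21 and -12 (since (-21) * (-12) = 252 and (-21) + (-12) = -33).
So x^2 - 33x + 252 = (x - 21)(x - 12) = 0
Setting each factor to zero: x = 21 or x = 12

x = 12, x = 21


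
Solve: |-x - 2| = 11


An absolute value equation |expr| = 11 gives two cases:
Case 1: -x - 2 = 11
  -x = 13, so x = -13
Case 2: -x - 2 = -11
  -x = -9, so x = 9

x = -13, x = 9


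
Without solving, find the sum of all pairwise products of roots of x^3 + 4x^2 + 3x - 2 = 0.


By Vieta's formulas for x^3 + bx^2 + cx + d = 0:
  r1 + r2 + r3 = -b/a = -4
  r1*r2 + r1*r3 + r2*r3 = c/a = 3
  r1*r2*r3 = -d/a = 2


Sum of pairwise products = 3


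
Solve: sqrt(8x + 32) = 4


Square both sides: 8x + 32 = 4^2 = 16
8x = 16 - 32 = -16
x = -2
Check: sqrt(8*(-2) + 32) = sqrt(16) = 4 ✓

x = -2


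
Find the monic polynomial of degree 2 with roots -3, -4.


A monic polynomial with roots -3, -4 is:
p(x) = (x + 3)(x + 4)
After multiplying by (x + 3): x + 3
After multiplying by (x + 4): x^2 + 7x + 12

x^2 + 7x + 12


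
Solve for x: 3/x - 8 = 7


Subtract -8 from both sides: 3/x = 15
Multiply both sides by x: 3 = 15 * x
Divide by 15: x = 1/5

x = 1/5


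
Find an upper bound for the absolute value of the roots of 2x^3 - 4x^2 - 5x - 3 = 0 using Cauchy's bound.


Cauchy's bound: all roots r satisfy |r| <= 1 + max(|a_i/a_n|) for i = 0,...,n-1
where a_n is the leading coefficient.

Coefficients: [2, -4, -5, -3]
Leading coefficient a_n = 2
Ratios |a_i/a_n|: 2, 5/2, 3/2
Maximum ratio: 5/2
Cauchy's bound: |r| <= 1 + 5/2 = 7/2

Upper bound = 7/2


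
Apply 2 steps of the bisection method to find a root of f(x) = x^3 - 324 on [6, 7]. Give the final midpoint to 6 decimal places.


f(x) = x^3 - 324
f(6) = -108 < 0
f(7) = 19 > 0

Step 1: midpoint = (6.000000 + 7.000000)/2 = 6.500000
  f(6.500000) = -49.375000
  f(mid) < 0, so root is in [6.500000, 7.000000]

Step 2: midpoint = (6.500000 + 7.000000)/2 = 6.750000
  f(6.750000) = -16.453125
  f(mid) < 0, so root is in [6.750000, 7.000000]

midpoint = 6.750000


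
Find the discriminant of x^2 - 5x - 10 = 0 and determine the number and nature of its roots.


For ax^2 + bx + c = 0, discriminant D = b^2 - 4ac
Here a = 1, b = -5, c = -10
D = (-5)^2 - 4(1)(-10) = 25 + 40 = 65

D = 65 > 0 but not a perfect square
The equation has 2 distinct real irrational roots.

Discriminant = 65, 2 distinct real irrational roots


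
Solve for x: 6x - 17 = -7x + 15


Starting with: 6x - 17 = -7x + 15
Move all x terms to left: (6 + 7)x = 15 + 17
Simplify: 13x = 32
Divide both sides by 13: x = 32/13

x = 32/13


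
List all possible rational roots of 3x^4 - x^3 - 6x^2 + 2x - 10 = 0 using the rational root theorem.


Rational root theorem: possible roots are ±p/q where:
  p divides the constant term (-10): p ∈ {1, 2, 5, 10}
  q divides the leading coefficient (3): q ∈ {1, 3}

All possible rational roots: -10, -5, -10/3, -2, -5/3, -1, -2/3, -1/3, 1/3, 2/3, 1, 5/3, 2, 10/3, 5, 10

-10, -5, -10/3, -2, -5/3, -1, -2/3, -1/3, 1/3, 2/3, 1, 5/3, 2, 10/3, 5, 10


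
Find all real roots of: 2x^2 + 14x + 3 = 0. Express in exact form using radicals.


Using the quadratic formula: x = (-b ± sqrt(b^2 - 4ac)) / (2a)
Here a = 2, b = 14, c = 3
Discriminant = b^2 - 4ac = 14^2 - 4(2)(3) = 196 - 24 = 172
Since discriminant = 172 > 0, there are two real roots.
x = (-14 ± 2*sqrt(43)) / 4
Simplifying: x = (-7 ± sqrt(43)) / 2
Numerically: x ≈ -0.2213 or x ≈ -6.7787

x = (-7 + sqrt(43)) / 2 or x = (-7 - sqrt(43)) / 2


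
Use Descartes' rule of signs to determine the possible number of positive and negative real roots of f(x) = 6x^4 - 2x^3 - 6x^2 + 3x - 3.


Descartes' rule of signs:

For positive roots, count sign changes in f(x) = 6x^4 - 2x^3 - 6x^2 + 3x - 3:
Signs of coefficients: +, -, -, +, -
Number of sign changes: 3
Possible positive real roots: 3, 1

For negative roots, examine f(-x) = 6x^4 + 2x^3 - 6x^2 - 3x - 3:
Signs of coefficients: +, +, -, -, -
Number of sign changes: 1
Possible negative real roots: 1

Positive roots: 3 or 1; Negative roots: 1


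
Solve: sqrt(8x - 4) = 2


Square both sides: 8x - 4 = 2^2 = 4
8x = 4 + 4 = 8
x = 1
Check: sqrt(8*1 - 4) = sqrt(4) = 2 ✓

x = 1


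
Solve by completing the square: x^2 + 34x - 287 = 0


Start: x^2 + 34x - 287 = 0
Move constant: x^2 + 34x = 287
Half of 34 is 17, squared is 289
Add 289 to both sides: x^2 + 34x + 289 = 576
(x + 17)^2 = 576
x + 17 = ±24
x = -17 + 24 = 7 or x = -17 - 24 = -41

x = -41, x = 7


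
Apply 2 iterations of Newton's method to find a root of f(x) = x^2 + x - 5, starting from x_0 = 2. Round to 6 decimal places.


Newton's method: x_(n+1) = x_n - f(x_n)/f'(x_n)
f(x) = x^2 + x - 5
f'(x) = 2x + 1

Iteration 1:
  f(2.000000) = 1.000000
  f'(2.000000) = 5.000000
  x_1 = 2.000000 - (1.000000)/(5.000000) = 1.800000

Iteration 2:
  f(1.800000) = 0.040000
  f'(1.800000) = 4.600000
  x_2 = 1.800000 - (0.040000)/(4.600000) = 1.791304

x_2 = 1.791304


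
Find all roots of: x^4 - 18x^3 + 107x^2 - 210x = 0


The constant term is 0, so x = 0 is a root. Factor out x:
  x^3 - 18x^2 + 107x - 210 = 0
Let p(x) = x^3 - 18x^2 + 107x - 210. By the rational root theorem (leading coefficient 1), any rational root is an integer divisor of 210: try ±1, ±2, ... in turn.
Test x = 1: value = -120 ≠ 0.
Test x = -1: value = -336 ≠ 0.
Test x = 2: value = -60 ≠ 0.
Test x = -2: value = -504 ≠ 0.
Test x = 3: value = -24 ≠ 0.
Test x = -3: value = -720 ≠ 0.
Test x = 5: value = 0 ✓, so (x - 5) is a factor.
Synthetic division by (x - 5): bring down 1; 1(5) - 18 = -13; (-13)(5) + 107 = 42; 42(5) - 210 = 0 → quotient x^2 - 13x + 42, remainder 0.
Solve the quadratic x^2 - 13x + 42 = 0: discriminant = (-13)^2 - 4(1)(42) = 169 - 168 = 1.
sqrt(1) = 1, so x = (13 ± 1)/2: x = 7 or x = 6.
Collecting all roots found:

x = 0, x = 5, x = 6, x = 7


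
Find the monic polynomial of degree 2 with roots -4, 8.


A monic polynomial with roots -4, 8 is:
p(x) = (x + 4)(x - 8)
After multiplying by (x + 4): x + 4
After multiplying by (x - 8): x^2 - 4x - 32

x^2 - 4x - 32


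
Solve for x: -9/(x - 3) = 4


Multiply both sides by (x - 3): -9 = 4(x - 3)
Distribute: -9 = 4x - 12
4x = -9 + 12 = 3
x = 3/4

x = 3/4


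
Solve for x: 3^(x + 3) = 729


Express both sides with the same base.
729 = 3^6
Since the bases match, equate exponents: x + 3 = 6
So x = 6 - (3) = 3

x = 3


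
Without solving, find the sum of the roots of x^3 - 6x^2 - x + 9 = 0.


By Vieta's formulas for x^3 + bx^2 + cx + d = 0:
  r1 + r2 + r3 = -b/a = 6
  r1*r2 + r1*r3 + r2*r3 = c/a = -1
  r1*r2*r3 = -d/a = -9


Sum = 6


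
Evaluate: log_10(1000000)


We need the exponent such that 10^? = 1000000
10^6 = 1000000
Therefore log_10(1000000) = 6

6


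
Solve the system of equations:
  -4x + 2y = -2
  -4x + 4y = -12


Using Cramer's rule:
Determinant D = (-4)(4) - (-4)(2) = -16 + 8 = -8
Dx = (-2)(4) - (-12)(2) = -8 + 24 = 16
Dy = (-4)(-12) - (-4)(-2) = 48 - 8 = 40
x = Dx/D = 16/-8 = -2
y = Dy/D = 40/-8 = -5

x = -2, y = -5


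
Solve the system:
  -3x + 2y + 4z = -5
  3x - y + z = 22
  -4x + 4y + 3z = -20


Using Cramer's rule. Expand each determinant along the first row.
D  = (-3)*[(-1)*3 - 1*4] - 2*[3*3 - 1*(-4)] + 4*[3*4 - (-1)*(-4)]
  = (-3)*(-7) - 2*(13) + 4*(8) = 27
Dx = (-5)*[(-1)*3 - 1*4] - 2*[22*3 - 1*(-20)] + 4*[22*4 - (-1)*(-20)]
  = (-5)*(-7) - 2*(86) + 4*(68) = 135
Dy = (-3)*[22*3 - 1*(-20)] - (-5)*[3*3 - 1*(-4)] + 4*[3*(-20) - 22*(-4)]
  = (-3)*(86) - (-5)*(13) + 4*(28) = -81
Dz = (-3)*[(-1)*(-20) - 22*4] - 2*[3*(-20) - 22*(-4)] + (-5)*[3*4 - (-1)*(-4)]
  = (-3)*(-68) - 2*(28) + (-5)*(8) = 108
x = Dx/D = 135/27 = 5, y = Dy/D = -81/27 = -3, z = Dz/D = 108/27 = 4
Check eq1: (-3)(5) + (2)(-3) + (4)(4) = -5 = -5 ✓
Check eq2: (3)(5) + (-1)(-3) + (1)(4) = 22 = 22 ✓
Check eq3: (-4)(5) + (4)(-3) + (3)(4) = -20 = -20 ✓

x = 5, y = -3, z = 4


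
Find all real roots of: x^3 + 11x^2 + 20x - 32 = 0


Let p(x) = x^3 + 11x^2 + 20x - 32. By the rational root theorem (leading coefficient 1), any rational root is an integer divisor of 32: try ±1, ±2, ... in turn.
Test x = 1: value = 0 ✓, so (x - 1) is a factor.
Synthetic division by (x - 1): bring down 1; 1(1) + 11 = 12; 12(1) + 20 = 32; 32(1) - 32 = 0 → quotient x^2 + 12x + 32, remainder 0.
Solve the quadratic x^2 + 12x + 32 = 0: discriminant = 12^2 - 4(1)(32) = 144 - 128 = 16.
sqrt(16) = 4, so x = (-12 ± 4)/2: x = -4 or x = -8.

x = -8, x = -4, x = 1


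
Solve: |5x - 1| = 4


An absolute value equation |expr| = 4 gives two cases:
Case 1: 5x - 1 = 4
  5x = 5, so x = 1
Case 2: 5x - 1 = -4
  5x = -3, so x = -3/5

x = -3/5, x = 1


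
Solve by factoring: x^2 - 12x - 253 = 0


We need two numbers that multiply to -253 and add to -12.
Those numbers are 11 and -23 (since 11 * (-23) = -253 and 11 + (-23) = -12).
So x^2 - 12x - 253 = (x + 11)(x - 23) = 0
Setting each factor to zero: x = -11 or x = 23

x = -11, x = 23


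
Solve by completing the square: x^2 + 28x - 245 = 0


Start: x^2 + 28x - 245 = 0
Move constant: x^2 + 28x = 245
Half of 28 is 14, squared is 196
Add 196 to both sides: x^2 + 28x + 196 = 441
(x + 14)^2 = 441
x + 14 = ±21
x = -14 + 21 = 7 or x = -14 - 21 = -35

x = -35, x = 7


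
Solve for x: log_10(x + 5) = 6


Convert to exponential form: x + 5 = 10^6 = 1000000
x = 1000000 - 5 = 999995
Check: log_10(999995 + 5) = log_10(1000000) = log_10(1000000) = 6 ✓

x = 999995


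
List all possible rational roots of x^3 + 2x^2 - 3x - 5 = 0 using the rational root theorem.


Rational root theorem: possible roots are ±p/q where:
  p divides the constant term (-5): p ∈ {1, 5}
  q divides the leading coefficient (1): q ∈ {1}

All possible rational roots: -5, -1, 1, 5

-5, -1, 1, 5


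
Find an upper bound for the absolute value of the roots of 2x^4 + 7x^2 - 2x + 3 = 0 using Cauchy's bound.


Cauchy's bound: all roots r satisfy |r| <= 1 + max(|a_i/a_n|) for i = 0,...,n-1
where a_n is the leading coefficient.

Coefficients: [2, 0, 7, -2, 3]
Leading coefficient a_n = 2
Ratios |a_i/a_n|: 0, 7/2, 1, 3/2
Maximum ratio: 7/2
Cauchy's bound: |r| <= 1 + 7/2 = 9/2

Upper bound = 9/2


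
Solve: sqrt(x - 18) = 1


Square both sides: x - 18 = 1^2 = 1
x = 1 + 18 = 19
x = 19
Check: sqrt(1*19 - 18) = sqrt(1) = 1 ✓

x = 19


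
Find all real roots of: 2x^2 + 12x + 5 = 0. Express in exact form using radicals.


Using the quadratic formula: x = (-b ± sqrt(b^2 - 4ac)) / (2a)
Here a = 2, b = 12, c = 5
Discriminant = b^2 - 4ac = 12^2 - 4(2)(5) = 144 - 40 = 104
Since discriminant = 104 > 0, there are two real roots.
x = (-12 ± 2*sqrt(26)) / 4
Simplifying: x = (-6 ± sqrt(26)) / 2
Numerically: x ≈ -0.4505 or x ≈ -5.5495

x = (-6 + sqrt(26)) / 2 or x = (-6 - sqrt(26)) / 2


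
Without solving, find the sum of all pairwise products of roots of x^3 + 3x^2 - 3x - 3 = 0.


By Vieta's formulas for x^3 + bx^2 + cx + d = 0:
  r1 + r2 + r3 = -b/a = -3
  r1*r2 + r1*r3 + r2*r3 = c/a = -3
  r1*r2*r3 = -d/a = 3


Sum of pairwise products = -3


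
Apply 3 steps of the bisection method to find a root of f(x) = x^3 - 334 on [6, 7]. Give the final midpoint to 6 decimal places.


f(x) = x^3 - 334
f(6) = -118 < 0
f(7) = 9 > 0

Step 1: midpoint = (6.000000 + 7.000000)/2 = 6.500000
  f(6.500000) = -59.375000
  f(mid) < 0, so root is in [6.500000, 7.000000]

Step 2: midpoint = (6.500000 + 7.000000)/2 = 6.750000
  f(6.750000) = -26.453125
  f(mid) < 0, so root is in [6.750000, 7.000000]

Step 3: midpoint = (6.750000 + 7.000000)/2 = 6.875000
  f(6.875000) = -9.048828
  f(mid) < 0, so root is in [6.875000, 7.000000]

midpoint = 6.875000


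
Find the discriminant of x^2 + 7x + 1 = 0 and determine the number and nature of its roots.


For ax^2 + bx + c = 0, discriminant D = b^2 - 4ac
Here a = 1, b = 7, c = 1
D = (7)^2 - 4(1)(1) = 49 - 4 = 45

D = 45 > 0 but not a perfect square
The equation has 2 distinct real irrational roots.

Discriminant = 45, 2 distinct real irrational roots


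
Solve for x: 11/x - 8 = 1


Subtract -8 from both sides: 11/x = 9
Multiply both sides by x: 11 = 9 * x
Divide by 9: x = 11/9

x = 11/9


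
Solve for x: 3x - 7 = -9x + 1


Starting with: 3x - 7 = -9x + 1
Move all x terms to left: (3 + 9)x = 1 + 7
Simplify: 12x = 8
Divide both sides by 12: x = 2/3

x = 2/3


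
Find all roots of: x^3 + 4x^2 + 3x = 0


The constant term is 0, so x = 0 is a root. Factor out x:
  x^2 + 4x + 3 = 0
Solve the quadratic x^2 + 4x + 3 = 0: discriminant = 4^2 - 4(1)(3) = 16 - 12 = 4.
sqrt(4) = 2, so x = (-4 ± 2)/2: x = -1 or x = -3.
Collecting all roots found:

x = -3, x = -1, x = 0


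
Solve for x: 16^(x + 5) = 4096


Express both sides with the same base.
4096 = 16^3
Since the bases match, equate exponents: x + 5 = 3
So x = 3 - (5) = -2

x = -2


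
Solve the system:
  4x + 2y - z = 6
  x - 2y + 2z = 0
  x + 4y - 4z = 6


Using Cramer's rule. Expand each determinant along the first row.
D  = 4*[(-2)*(-4) - 2*4] - 2*[1*(-4) - 2*1] + (-1)*[1*4 - (-2)*1]
  = 4*(0) - 2*(-6) + (-1)*(6) = 6
Dx = 6*[(-2)*(-4) - 2*4] - 2*[0*(-4) - 2*6] + (-1)*[0*4 - (-2)*6]
  = 6*(0) - 2*(-12) + (-1)*(12) = 12
Dy = 4*[0*(-4) - 2*6] - 6*[1*(-4) - 2*1] + (-1)*[1*6 - 0*1]
  = 4*(-12) - 6*(-6) + (-1)*(6) = -18
Dz = 4*[(-2)*6 - 0*4] - 2*[1*6 - 0*1] + 6*[1*4 - (-2)*1]
  = 4*(-12) - 2*(6) + 6*(6) = -24
x = Dx/D = 12/6 = 2, y = Dy/D = -18/6 = -3, z = Dz/D = -24/6 = -4
Check eq1: (4)(2) + (2)(-3) + (-1)(-4) = 6 = 6 ✓
Check eq2: (1)(2) + (-2)(-3) + (2)(-4) = 0 = 0 ✓
Check eq3: (1)(2) + (4)(-3) + (-4)(-4) = 6 = 6 ✓

x = 2, y = -3, z = -4


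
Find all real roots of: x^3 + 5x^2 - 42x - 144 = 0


Let p(x) = x^3 + 5x^2 - 42x - 144. By the rational root theorem (leading coefficient 1), any rational root is an integer divisor of 144: try ±1, ±2, ... in turn.
Test x = 1: value = -180 ≠ 0.
Test x = -1: value = -98 ≠ 0.
Test x = 2: value = -200 ≠ 0.
Test x = -2: value = -48 ≠ 0.
Test x = 3: value = -198 ≠ 0.
Test x = -3: value = 0 ✓, so (x + 3) is a factor.
Synthetic division by (x + 3): bring down 1; 1(-3) + 5 = 2; 2(-3) - 42 = -48; (-48)(-3) - 144 = 0 → quotient x^2 + 2x - 48, remainder 0.
Solve the quadratic x^2 + 2x - 48 = 0: discriminant = 2^2 - 4(1)(-48) = 4 + 192 = 196.
sqrt(196) = 14, so x = (-2 ± 14)/2: x = 6 or x = -8.

x = -8, x = -3, x = 6


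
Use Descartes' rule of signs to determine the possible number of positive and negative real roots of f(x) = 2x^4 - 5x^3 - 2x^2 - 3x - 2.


Descartes' rule of signs:

For positive roots, count sign changes in f(x) = 2x^4 - 5x^3 - 2x^2 - 3x - 2:
Signs of coefficients: +, -, -, -, -
Number of sign changes: 1
Possible positive real roots: 1

For negative roots, examine f(-x) = 2x^4 + 5x^3 - 2x^2 + 3x - 2:
Signs of coefficients: +, +, -, +, -
Number of sign changes: 3
Possible negative real roots: 3, 1

Positive roots: 1; Negative roots: 3 or 1


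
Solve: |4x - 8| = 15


An absolute value equation |expr| = 15 gives two cases:
Case 1: 4x - 8 = 15
  4x = 23, so x = 23/4
Case 2: 4x - 8 = -15
  4x = -7, so x = -7/4

x = -7/4, x = 23/4


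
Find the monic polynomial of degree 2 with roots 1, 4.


A monic polynomial with roots 1, 4 is:
p(x) = (x - 1)(x - 4)
After multiplying by (x - 1): x - 1
After multiplying by (x - 4): x^2 - 5x + 4

x^2 - 5x + 4


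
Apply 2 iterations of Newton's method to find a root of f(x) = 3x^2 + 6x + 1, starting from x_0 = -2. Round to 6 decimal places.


Newton's method: x_(n+1) = x_n - f(x_n)/f'(x_n)
f(x) = 3x^2 + 6x + 1
f'(x) = 6x + 6

Iteration 1:
  f(-2.000000) = 1.000000
  f'(-2.000000) = -6.000000
  x_1 = -2.000000 - (1.000000)/(-6.000000) = -1.833333

Iteration 2:
  f(-1.833333) = 0.083333
  f'(-1.833333) = -5.000000
  x_2 = -1.833333 - (0.083333)/(-5.000000) = -1.816667

x_2 = -1.816667


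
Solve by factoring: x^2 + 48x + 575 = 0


We need two numbers that multiply to 575 and add to 48.
Those numbers are 23 and 25 (since 23 * 25 = 575 and 23 + 25 = 48).
So x^2 + 48x + 575 = (x + 23)(x + 25) = 0
Setting each factor to zero: x = -23 or x = -25

x = -25, x = -23


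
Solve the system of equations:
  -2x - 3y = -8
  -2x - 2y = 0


Using Cramer's rule:
Determinant D = (-2)(-2) - (-2)(-3) = 4 - 6 = -2
Dx = (-8)(-2) - (0)(-3) = 16 - 0 = 16
Dy = (-2)(0) - (-2)(-8) = 0 - 16 = -16
x = Dx/D = 16/-2 = -8
y = Dy/D = -16/-2 = 8

x = -8, y = 8


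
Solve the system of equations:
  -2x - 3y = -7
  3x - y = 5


Using Cramer's rule:
Determinant D = (-2)(-1) - (3)(-3) = 2 + 9 = 11
Dx = (-7)(-1) - (5)(-3) = 7 + 15 = 22
Dy = (-2)(5) - (3)(-7) = -10 + 21 = 11
x = Dx/D = 22/11 = 2
y = Dy/D = 11/11 = 1

x = 2, y = 1


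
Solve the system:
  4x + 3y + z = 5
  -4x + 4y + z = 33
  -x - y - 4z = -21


Using Cramer's rule. Expand each determinant along the first row.
D  = 4*[4*(-4) - 1*(-1)] - 3*[(-4)*(-4) - 1*(-1)] + 1*[(-4)*(-1) - 4*(-1)]
  = 4*(-15) - 3*(17) + 1*(8) = -103
Dx = 5*[4*(-4) - 1*(-1)] - 3*[33*(-4) - 1*(-21)] + 1*[33*(-1) - 4*(-21)]
  = 5*(-15) - 3*(-111) + 1*(51) = 309
Dy = 4*[33*(-4) - 1*(-21)] - 5*[(-4)*(-4) - 1*(-1)] + 1*[(-4)*(-21) - 33*(-1)]
  = 4*(-111) - 5*(17) + 1*(117) = -412
Dz = 4*[4*(-21) - 33*(-1)] - 3*[(-4)*(-21) - 33*(-1)] + 5*[(-4)*(-1) - 4*(-1)]
  = 4*(-51) - 3*(117) + 5*(8) = -515
x = Dx/D = 309/-103 = -3, y = Dy/D = -412/-103 = 4, z = Dz/D = -515/-103 = 5
Check eq1: (4)(-3) + (3)(4) + (1)(5) = 5 = 5 ✓
Check eq2: (-4)(-3) + (4)(4) + (1)(5) = 33 = 33 ✓
Check eq3: (-1)(-3) + (-1)(4) + (-4)(5) = -21 = -21 ✓

x = -3, y = 4, z = 5


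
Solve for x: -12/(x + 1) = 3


Multiply both sides by (x + 1): -12 = 3(x + 1)
Distribute: -12 = 3x + 3
3x = -12 - 3 = -15
x = -5

x = -5


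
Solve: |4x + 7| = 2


An absolute value equation |expr| = 2 gives two cases:
Case 1: 4x + 7 = 2
  4x = -5, so x = -5/4
Case 2: 4x + 7 = -2
  4x = -9, so x = -9/4

x = -9/4, x = -5/4


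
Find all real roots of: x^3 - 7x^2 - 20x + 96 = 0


Let p(x) = x^3 - 7x^2 - 20x + 96. By the rational root theorem (leading coefficient 1), any rational root is an integer divisor of 96: try ±1, ±2, ... in turn.
Test x = 1: value = 70 ≠ 0.
Test x = -1: value = 108 ≠ 0.
Test x = 2: value = 36 ≠ 0.
Test x = -2: value = 100 ≠ 0.
Test x = 3: value = 0 ✓, so (x - 3) is a factor.
Synthetic division by (x - 3): bring down 1; 1(3) - 7 = -4; (-4)(3) - 20 = -32; (-32)(3) + 96 = 0 → quotient x^2 - 4x - 32, remainder 0.
Solve the quadratic x^2 - 4x - 32 = 0: discriminant = (-4)^2 - 4(1)(-32) = 16 + 128 = 144.
sqrt(144) = 12, so x = (4 ± 12)/2: x = 8 or x = -4.

x = -4, x = 3, x = 8


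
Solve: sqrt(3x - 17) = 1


Square both sides: 3x - 17 = 1^2 = 1
3x = 1 + 17 = 18
x = 6
Check: sqrt(3*6 - 17) = sqrt(1) = 1 ✓

x = 6


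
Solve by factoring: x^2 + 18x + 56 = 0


We need two numbers that multiply to 56 and add to 18.
Those numbers are 14 and 4 (since 14 * 4 = 56 and 14 + 4 = 18).
So x^2 + 18x + 56 = (x + 14)(x + 4) = 0
Setting each factor to zero: x = -14 or x = -4

x = -14, x = -4


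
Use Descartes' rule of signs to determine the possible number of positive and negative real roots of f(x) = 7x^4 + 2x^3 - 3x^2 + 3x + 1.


Descartes' rule of signs:

For positive roots, count sign changes in f(x) = 7x^4 + 2x^3 - 3x^2 + 3x + 1:
Signs of coefficients: +, +, -, +, +
Number of sign changes: 2
Possible positive real roots: 2, 0

For negative roots, examine f(-x) = 7x^4 - 2x^3 - 3x^2 - 3x + 1:
Signs of coefficients: +, -, -, -, +
Number of sign changes: 2
Possible negative real roots: 2, 0

Positive roots: 2 or 0; Negative roots: 2 or 0


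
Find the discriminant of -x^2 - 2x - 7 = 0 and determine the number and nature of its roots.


For ax^2 + bx + c = 0, discriminant D = b^2 - 4ac
Here a = -1, b = -2, c = -7
D = (-2)^2 - 4(-1)(-7) = 4 - 28 = -24

D = -24 < 0
The equation has no real roots (2 complex conjugate roots).

Discriminant = -24, no real roots (2 complex conjugate roots)


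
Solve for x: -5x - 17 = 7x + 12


Starting with: -5x - 17 = 7x + 12
Move all x terms to left: (-5 - 7)x = 12 + 17
Simplify: -12x = 29
Divide both sides by -12: x = -29/12

x = -29/12


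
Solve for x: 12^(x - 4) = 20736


Express both sides with the same base.
20736 = 12^4
Since the bases match, equate exponents: x - 4 = 4
So x = 4 - (-4) = 8

x = 8
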